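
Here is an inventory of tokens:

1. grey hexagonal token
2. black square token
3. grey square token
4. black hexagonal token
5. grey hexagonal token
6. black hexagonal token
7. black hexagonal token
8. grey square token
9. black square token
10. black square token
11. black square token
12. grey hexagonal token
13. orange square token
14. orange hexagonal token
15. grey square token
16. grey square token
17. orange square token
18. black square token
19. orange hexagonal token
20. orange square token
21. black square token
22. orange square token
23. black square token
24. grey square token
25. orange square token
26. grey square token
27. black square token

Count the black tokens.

11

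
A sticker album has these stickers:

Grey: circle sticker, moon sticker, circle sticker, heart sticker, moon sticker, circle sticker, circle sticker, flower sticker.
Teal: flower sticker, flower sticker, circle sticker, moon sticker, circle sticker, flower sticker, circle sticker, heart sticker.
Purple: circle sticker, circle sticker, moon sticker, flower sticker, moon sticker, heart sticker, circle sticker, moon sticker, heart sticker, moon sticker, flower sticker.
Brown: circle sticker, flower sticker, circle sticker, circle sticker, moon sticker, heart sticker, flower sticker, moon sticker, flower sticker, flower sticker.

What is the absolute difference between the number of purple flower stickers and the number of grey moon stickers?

0

purple flower stickers: 2. grey moon stickers: 2.
|2 − 2| = 2 − 2 = 0.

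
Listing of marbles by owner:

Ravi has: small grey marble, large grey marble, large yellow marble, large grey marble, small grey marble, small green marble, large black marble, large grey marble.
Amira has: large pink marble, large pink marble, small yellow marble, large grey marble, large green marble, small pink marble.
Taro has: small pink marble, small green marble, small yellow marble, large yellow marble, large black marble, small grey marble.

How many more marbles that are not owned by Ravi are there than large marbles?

1

marbles that are not owned by Ravi: 12.
large marbles: 11.
12 − 11 = 1.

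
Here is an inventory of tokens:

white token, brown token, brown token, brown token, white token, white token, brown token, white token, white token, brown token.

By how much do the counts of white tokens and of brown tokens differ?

0

white tokens: 5. brown tokens: 5.
|5 − 5| = 5 − 5 = 0.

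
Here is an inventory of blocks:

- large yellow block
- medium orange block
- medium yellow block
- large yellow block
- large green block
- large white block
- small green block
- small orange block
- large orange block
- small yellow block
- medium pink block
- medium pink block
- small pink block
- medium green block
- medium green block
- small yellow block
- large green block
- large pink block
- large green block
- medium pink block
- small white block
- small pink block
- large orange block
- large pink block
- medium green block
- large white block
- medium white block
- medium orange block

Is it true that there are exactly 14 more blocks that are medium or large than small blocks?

True

blocks that are medium or large: 21.
small blocks: 7.
The claim requires 21 − 7 (= 14) to equal 14, which holds.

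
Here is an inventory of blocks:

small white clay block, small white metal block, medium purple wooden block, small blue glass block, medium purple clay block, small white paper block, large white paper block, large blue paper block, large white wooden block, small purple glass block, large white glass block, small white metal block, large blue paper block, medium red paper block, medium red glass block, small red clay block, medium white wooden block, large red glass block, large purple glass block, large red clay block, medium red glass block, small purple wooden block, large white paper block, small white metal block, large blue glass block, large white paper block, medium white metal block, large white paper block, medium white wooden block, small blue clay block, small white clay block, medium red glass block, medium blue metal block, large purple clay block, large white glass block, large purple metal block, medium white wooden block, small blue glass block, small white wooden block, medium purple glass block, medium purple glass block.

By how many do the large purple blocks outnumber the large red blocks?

large purple blocks: 3.
large red blocks: 2.
3 − 2 = 1.

1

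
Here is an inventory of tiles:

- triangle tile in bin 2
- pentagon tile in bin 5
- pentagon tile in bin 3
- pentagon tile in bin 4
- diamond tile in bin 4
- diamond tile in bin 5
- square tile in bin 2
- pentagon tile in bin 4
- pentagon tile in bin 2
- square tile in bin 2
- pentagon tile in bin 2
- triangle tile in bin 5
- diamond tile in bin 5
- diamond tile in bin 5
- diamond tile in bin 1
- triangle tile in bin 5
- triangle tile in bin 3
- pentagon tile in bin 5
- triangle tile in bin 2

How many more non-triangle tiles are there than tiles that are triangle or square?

7

non-triangle tiles: 14.
tiles that are triangle or square: 7.
14 − 7 = 7.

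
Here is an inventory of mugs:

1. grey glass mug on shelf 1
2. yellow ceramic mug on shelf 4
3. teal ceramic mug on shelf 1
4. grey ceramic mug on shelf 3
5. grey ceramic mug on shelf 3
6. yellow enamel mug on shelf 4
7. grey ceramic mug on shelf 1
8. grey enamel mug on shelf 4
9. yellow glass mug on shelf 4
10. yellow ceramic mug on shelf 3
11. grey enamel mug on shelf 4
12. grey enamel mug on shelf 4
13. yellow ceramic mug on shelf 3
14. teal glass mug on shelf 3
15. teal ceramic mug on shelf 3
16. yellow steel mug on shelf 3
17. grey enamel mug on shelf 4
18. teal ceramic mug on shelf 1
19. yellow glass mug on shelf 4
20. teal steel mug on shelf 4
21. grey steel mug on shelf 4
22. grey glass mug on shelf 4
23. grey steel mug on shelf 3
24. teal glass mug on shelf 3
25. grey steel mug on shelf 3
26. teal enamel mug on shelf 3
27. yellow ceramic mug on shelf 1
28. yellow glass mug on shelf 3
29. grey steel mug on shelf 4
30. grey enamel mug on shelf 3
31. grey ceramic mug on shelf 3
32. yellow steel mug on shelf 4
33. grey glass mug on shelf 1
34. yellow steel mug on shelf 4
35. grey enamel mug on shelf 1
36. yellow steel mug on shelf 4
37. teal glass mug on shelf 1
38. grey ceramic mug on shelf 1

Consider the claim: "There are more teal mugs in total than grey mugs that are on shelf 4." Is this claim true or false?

|teal mugs| = 8.
|grey mugs on shelf 4| = 7.
The claim requires 8 > 7, which holds.

True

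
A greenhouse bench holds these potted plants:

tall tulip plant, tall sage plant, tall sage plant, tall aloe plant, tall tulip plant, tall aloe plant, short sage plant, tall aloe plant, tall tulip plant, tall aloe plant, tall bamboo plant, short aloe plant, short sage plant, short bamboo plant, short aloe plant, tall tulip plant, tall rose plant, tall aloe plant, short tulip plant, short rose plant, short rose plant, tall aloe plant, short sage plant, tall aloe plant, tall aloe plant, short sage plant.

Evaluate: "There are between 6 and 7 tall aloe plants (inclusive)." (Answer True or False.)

False

tall aloe plants: 8.
The claim requires 6 ≤ 8 ≤ 7, which does not hold.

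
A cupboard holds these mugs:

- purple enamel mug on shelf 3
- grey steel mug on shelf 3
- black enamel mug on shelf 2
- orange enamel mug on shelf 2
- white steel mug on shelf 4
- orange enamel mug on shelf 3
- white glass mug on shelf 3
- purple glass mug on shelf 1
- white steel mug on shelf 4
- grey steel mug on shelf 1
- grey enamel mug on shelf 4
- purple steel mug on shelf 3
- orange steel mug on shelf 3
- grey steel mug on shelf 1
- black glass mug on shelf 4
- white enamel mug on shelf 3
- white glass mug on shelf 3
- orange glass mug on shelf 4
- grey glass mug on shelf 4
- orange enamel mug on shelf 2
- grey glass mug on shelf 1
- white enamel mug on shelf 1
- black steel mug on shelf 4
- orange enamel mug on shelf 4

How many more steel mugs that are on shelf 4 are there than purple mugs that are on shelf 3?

1

steel mugs on shelf 4: 3.
purple mugs on shelf 3: 2.
3 − 2 = 1.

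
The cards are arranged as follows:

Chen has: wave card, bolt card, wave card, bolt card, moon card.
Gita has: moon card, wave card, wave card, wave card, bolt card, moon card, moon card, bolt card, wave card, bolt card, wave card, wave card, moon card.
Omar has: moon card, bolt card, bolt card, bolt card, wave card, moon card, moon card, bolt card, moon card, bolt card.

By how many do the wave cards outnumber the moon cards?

0

wave cards: 9.
moon cards: 9.
9 − 9 = 0.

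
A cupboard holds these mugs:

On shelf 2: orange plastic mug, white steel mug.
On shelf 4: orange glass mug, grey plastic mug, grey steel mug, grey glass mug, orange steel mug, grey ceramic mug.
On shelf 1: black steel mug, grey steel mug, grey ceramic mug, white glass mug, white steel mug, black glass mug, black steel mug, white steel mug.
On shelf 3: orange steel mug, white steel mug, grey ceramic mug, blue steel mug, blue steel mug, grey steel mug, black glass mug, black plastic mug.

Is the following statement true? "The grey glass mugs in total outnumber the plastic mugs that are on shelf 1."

True

There is 1 grey glass mug.
There are 0 plastic mugs on shelf 1.
The claim requires 1 > 0, which holds.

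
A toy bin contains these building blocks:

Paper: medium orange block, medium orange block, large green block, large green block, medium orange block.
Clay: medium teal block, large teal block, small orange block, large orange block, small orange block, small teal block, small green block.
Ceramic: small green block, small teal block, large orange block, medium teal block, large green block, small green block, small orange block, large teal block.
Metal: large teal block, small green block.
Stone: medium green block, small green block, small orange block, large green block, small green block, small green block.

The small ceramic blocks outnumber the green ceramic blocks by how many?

1

small ceramic blocks: 4.
green ceramic blocks: 3.
4 − 3 = 1.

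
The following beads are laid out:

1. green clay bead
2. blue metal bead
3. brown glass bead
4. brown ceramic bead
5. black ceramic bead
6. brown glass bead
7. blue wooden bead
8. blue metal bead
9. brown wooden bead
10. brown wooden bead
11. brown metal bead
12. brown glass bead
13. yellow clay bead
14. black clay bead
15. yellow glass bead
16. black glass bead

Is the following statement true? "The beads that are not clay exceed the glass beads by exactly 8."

|beads that are not clay| = 13.
|glass beads| = 5.
The claim requires 13 − 5 (= 8) to equal 8, which holds.

True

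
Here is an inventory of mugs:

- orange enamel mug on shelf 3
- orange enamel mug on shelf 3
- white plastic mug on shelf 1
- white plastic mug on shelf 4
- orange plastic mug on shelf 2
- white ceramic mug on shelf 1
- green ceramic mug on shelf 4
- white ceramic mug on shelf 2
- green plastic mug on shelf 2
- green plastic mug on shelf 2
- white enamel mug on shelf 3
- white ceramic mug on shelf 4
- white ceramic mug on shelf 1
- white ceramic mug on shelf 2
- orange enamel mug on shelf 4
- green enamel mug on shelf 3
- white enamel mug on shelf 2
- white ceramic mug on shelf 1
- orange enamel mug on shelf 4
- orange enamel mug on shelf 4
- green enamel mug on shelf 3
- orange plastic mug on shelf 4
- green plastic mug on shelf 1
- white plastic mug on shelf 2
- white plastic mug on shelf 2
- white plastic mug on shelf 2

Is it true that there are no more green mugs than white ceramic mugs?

True

green mugs: 6.
white ceramic mugs: 6.
The claim requires 6 ≤ 6, which holds.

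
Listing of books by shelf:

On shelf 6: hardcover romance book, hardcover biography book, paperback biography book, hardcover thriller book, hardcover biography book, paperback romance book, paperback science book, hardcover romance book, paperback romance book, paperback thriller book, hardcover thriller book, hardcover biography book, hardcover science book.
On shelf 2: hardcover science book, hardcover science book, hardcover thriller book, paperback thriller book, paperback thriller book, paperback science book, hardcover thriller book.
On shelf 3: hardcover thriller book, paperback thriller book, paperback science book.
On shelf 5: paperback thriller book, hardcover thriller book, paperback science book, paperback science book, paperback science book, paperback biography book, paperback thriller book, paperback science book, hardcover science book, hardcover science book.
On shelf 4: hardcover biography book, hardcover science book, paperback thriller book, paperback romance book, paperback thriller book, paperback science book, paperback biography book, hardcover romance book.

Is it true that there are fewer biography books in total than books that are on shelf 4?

True

|biography books| = 7.
|books on shelf 4| = 8.
The claim requires 7 < 8, which holds.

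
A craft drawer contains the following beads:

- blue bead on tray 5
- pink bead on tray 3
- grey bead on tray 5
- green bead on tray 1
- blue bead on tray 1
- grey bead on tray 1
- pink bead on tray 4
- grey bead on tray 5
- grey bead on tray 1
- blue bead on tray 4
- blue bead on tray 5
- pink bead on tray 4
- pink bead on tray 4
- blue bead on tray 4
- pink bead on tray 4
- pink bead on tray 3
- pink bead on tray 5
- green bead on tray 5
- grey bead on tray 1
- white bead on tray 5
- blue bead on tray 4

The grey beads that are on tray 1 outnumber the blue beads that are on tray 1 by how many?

grey beads on tray 1: 3.
blue beads on tray 1: 1.
3 − 1 = 2.

2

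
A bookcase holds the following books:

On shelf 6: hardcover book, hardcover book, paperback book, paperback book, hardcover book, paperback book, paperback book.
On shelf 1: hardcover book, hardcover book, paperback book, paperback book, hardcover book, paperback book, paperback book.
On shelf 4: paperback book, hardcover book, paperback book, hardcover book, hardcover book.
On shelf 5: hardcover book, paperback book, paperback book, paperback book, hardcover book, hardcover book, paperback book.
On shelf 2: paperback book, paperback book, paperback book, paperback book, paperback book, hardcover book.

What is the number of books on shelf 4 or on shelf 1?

12

on shelf 1: 7; on shelf 4: 5; together 7 + 5 = 12.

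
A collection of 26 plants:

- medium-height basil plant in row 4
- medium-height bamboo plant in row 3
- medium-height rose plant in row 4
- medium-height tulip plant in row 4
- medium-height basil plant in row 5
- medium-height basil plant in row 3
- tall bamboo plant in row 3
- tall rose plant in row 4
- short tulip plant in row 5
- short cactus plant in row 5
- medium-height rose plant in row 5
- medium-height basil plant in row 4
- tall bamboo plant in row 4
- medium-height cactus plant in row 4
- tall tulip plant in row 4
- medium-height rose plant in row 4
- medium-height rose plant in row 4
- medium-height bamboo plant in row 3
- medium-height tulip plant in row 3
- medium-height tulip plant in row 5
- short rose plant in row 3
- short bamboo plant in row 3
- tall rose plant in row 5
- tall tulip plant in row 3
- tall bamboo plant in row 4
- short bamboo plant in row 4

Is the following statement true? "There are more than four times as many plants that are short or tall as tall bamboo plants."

|plants that are short or tall| = 12.
|tall bamboo plants| = 3.
The claim requires 12 > 4 × 3 = 12, which does not hold.

False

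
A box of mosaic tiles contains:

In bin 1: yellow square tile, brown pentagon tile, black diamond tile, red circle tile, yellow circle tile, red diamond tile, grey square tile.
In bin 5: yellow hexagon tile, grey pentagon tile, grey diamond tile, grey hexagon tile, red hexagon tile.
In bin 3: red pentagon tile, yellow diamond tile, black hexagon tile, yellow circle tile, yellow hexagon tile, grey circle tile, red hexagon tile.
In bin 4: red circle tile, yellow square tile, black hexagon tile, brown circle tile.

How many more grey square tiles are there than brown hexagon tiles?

grey square tiles: 1.
brown hexagon tiles: 0.
1 − 0 = 1.

1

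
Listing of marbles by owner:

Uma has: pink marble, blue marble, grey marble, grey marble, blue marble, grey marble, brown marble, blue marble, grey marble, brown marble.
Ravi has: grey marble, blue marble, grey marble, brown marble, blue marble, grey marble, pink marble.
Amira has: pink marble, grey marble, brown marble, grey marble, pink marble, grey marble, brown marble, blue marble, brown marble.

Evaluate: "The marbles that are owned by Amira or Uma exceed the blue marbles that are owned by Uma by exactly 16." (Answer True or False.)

True

Count of marbles owned by Amira or Uma: 19.
Count of blue marbles owned by Uma: 3.
The claim requires 19 − 3 (= 16) to equal 16, which holds.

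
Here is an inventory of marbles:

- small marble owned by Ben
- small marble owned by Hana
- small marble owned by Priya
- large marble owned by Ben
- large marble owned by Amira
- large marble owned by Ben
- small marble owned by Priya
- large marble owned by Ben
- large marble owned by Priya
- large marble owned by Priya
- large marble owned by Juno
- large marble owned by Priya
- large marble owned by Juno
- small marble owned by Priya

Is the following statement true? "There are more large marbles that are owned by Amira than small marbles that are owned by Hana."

False

Count of large marbles owned by Amira: 1.
Count of small marbles owned by Hana: 1.
The claim requires 1 > 1, which does not hold.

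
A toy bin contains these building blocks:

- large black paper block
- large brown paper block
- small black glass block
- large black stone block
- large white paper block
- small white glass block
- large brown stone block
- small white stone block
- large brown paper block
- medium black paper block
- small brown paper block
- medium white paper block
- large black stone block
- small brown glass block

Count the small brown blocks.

2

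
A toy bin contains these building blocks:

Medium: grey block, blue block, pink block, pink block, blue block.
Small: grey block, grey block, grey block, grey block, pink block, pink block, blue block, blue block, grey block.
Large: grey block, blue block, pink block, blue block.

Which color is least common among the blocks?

Counts by color: grey 7, blue 6, pink 5.
The minimum is 5, held uniquely by pink.

pink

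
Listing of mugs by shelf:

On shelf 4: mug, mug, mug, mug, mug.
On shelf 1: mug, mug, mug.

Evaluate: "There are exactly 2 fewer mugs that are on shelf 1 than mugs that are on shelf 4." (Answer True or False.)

True

mugs on shelf 1: 3.
mugs on shelf 4: 5.
The claim requires 5 − 3 (= 2) to equal 2, which holds.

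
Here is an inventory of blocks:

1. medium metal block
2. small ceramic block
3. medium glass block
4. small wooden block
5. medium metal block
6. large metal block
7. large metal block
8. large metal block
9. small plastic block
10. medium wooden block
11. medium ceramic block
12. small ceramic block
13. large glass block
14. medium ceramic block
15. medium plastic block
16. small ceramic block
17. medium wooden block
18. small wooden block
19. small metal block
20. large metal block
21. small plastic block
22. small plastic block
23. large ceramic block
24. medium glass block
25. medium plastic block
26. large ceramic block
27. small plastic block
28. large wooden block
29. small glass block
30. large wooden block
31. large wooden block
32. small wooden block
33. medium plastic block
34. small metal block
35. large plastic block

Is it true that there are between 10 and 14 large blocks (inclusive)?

There are 11 large blocks.
The claim requires 10 ≤ 11 ≤ 14, which holds.

True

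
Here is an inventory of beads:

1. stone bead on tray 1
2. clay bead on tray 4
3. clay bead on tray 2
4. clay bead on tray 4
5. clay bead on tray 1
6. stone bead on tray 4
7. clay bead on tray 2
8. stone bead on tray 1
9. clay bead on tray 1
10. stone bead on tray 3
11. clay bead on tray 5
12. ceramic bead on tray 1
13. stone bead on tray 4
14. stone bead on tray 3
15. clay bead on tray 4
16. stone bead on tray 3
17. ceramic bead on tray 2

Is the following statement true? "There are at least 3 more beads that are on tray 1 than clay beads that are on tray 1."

True

|beads on tray 1| = 5.
|clay beads on tray 1| = 2.
The claim requires 5 − 2 = 3 ≥ 3, which holds.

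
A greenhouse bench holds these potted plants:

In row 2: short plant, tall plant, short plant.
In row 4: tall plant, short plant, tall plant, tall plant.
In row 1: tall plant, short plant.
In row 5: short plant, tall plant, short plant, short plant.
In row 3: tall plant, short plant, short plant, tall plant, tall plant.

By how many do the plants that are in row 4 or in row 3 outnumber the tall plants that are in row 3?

plants in row 4 or in row 3: 9.
tall plants in row 3: 3.
9 − 3 = 6.

6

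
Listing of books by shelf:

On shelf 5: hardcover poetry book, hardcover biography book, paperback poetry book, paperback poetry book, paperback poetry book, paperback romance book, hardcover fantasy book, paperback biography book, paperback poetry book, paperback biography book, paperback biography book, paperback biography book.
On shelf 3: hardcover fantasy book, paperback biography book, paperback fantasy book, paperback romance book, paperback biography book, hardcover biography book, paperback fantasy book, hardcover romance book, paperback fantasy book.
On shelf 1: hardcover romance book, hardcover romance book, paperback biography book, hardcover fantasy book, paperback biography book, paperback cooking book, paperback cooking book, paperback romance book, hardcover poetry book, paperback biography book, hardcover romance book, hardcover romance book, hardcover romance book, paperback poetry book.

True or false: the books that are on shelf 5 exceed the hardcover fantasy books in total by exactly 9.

|books on shelf 5| = 12.
|hardcover fantasy books| = 3.
The claim requires 12 − 3 (= 9) to equal 9, which holds.

True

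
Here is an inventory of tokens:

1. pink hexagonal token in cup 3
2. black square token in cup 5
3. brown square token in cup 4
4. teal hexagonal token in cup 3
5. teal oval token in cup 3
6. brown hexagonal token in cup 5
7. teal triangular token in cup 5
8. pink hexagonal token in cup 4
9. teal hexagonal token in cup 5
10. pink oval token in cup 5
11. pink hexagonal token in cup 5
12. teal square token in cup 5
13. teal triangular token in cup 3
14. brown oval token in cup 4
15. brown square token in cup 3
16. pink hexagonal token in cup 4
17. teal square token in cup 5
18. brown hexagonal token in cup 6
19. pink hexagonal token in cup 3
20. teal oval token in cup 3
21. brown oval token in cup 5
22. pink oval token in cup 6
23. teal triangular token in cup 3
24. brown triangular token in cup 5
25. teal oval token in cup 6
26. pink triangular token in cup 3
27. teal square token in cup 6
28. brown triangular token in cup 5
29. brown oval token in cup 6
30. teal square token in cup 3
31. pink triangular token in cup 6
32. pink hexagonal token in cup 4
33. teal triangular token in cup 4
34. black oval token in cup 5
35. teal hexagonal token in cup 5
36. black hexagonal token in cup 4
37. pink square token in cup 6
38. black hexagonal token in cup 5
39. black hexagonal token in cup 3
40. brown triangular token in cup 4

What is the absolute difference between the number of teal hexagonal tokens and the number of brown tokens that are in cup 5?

teal hexagonal tokens: 3. brown tokens in cup 5: 4.
|3 − 4| = 4 − 3 = 1.

1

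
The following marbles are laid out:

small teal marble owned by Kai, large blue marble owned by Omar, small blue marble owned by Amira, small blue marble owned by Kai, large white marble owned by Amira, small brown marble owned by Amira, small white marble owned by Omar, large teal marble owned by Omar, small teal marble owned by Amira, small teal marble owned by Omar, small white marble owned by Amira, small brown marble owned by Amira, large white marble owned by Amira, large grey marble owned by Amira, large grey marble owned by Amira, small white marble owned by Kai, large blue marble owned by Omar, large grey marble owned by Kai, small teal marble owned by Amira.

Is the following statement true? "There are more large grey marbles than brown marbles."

True

|large grey marbles| = 3.
|brown marbles| = 2.
The claim requires 3 > 2, which holds.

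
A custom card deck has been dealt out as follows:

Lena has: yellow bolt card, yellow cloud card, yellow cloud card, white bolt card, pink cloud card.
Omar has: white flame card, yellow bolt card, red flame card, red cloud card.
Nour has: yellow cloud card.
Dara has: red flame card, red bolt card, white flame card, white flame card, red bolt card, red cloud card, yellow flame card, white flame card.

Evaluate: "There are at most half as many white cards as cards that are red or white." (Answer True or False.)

True

There are 5 white cards.
There are 11 cards that are red or white.
The claim requires 2 × 5 = 10 ≤ 11, which holds.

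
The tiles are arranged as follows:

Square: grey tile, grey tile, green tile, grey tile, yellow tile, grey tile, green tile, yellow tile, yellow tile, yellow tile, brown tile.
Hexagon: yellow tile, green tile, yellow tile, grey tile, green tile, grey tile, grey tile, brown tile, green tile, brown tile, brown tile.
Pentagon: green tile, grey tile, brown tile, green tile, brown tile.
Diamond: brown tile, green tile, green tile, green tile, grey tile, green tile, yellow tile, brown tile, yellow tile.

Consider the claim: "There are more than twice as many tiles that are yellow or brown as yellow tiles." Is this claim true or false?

|tiles that are yellow or brown| = 16.
|yellow tiles| = 8.
The claim requires 16 > 2 × 8 = 16, which does not hold.

False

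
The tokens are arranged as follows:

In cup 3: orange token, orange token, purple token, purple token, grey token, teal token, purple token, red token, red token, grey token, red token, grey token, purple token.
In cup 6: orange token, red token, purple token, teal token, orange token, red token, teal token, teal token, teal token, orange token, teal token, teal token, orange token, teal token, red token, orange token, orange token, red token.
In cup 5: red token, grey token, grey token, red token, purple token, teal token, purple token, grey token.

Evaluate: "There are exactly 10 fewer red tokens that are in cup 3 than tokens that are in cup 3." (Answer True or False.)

There are 3 red tokens in cup 3.
There are 13 tokens in cup 3.
The claim requires 13 − 3 (= 10) to equal 10, which holds.

True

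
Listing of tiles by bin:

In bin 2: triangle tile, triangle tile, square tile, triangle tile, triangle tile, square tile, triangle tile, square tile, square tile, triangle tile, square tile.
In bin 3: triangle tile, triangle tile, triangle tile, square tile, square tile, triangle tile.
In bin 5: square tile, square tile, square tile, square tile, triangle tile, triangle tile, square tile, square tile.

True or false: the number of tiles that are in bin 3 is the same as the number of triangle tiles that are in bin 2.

|tiles in bin 3| = 6.
|triangle tiles in bin 2| = 6.
The claim requires 6 = 6, which holds.

True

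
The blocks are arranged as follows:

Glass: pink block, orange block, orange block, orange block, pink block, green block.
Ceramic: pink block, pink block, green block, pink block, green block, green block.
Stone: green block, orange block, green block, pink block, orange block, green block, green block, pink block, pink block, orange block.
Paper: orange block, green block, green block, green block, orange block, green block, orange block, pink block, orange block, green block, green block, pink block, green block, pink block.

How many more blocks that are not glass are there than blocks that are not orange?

4

blocks that are not glass: 30.
blocks that are not orange: 26.
30 − 26 = 4.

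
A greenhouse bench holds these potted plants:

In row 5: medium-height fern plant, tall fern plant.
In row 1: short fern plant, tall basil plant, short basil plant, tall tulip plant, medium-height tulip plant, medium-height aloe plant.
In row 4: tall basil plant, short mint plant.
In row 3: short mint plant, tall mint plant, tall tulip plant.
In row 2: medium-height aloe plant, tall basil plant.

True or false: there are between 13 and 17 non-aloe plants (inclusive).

non-aloe plants: 13.
The claim requires 13 ≤ 13 ≤ 17, which holds.

True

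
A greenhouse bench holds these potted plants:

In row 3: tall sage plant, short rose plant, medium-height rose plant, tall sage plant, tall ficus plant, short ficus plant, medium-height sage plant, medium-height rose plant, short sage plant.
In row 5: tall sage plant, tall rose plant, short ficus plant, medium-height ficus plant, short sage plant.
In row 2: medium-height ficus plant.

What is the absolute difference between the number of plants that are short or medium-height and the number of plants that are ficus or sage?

plants that are short or medium-height: 10. plants that are ficus or sage: 11.
|10 − 11| = 11 − 10 = 1.

1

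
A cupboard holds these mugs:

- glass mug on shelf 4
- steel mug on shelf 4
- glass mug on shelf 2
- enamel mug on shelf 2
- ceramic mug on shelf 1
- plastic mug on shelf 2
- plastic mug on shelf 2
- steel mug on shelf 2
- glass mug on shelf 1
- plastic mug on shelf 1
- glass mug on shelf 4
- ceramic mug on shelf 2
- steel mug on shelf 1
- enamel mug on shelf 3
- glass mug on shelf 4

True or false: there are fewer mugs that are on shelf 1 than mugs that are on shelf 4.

There are 4 mugs on shelf 1.
There are 4 mugs on shelf 4.
The claim requires 4 < 4, which does not hold.

False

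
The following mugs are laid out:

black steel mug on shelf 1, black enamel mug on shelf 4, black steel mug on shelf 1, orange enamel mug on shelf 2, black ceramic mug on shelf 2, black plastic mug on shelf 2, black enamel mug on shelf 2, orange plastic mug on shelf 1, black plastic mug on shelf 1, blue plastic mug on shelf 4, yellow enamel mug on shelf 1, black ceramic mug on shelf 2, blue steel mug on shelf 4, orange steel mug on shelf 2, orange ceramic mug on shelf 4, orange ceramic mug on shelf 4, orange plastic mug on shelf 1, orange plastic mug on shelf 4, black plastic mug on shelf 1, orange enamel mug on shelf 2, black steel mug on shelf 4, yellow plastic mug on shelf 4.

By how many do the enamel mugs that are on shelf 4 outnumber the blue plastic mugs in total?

0

enamel mugs on shelf 4: 1.
blue plastic mugs: 1.
1 − 1 = 0.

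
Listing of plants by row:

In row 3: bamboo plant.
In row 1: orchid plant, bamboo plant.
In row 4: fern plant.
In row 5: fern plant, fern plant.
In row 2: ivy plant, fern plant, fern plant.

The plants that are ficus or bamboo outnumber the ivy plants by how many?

1

plants that are ficus or bamboo: 2.
ivy plants: 1.
2 − 1 = 1.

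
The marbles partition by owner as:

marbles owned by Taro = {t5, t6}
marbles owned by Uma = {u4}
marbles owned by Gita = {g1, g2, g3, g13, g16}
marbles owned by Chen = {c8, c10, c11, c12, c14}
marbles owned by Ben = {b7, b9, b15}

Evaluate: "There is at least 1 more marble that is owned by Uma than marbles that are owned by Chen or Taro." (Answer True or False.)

|marbles owned by Uma| = 1.
|marbles owned by Chen or Taro| = 7.
The claim requires 1 − 7 = -6 ≥ 1, which does not hold.

False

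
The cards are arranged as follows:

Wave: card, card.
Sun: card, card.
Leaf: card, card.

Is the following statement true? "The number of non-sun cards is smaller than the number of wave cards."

False

non-sun cards: 4.
wave cards: 2.
The claim requires 4 < 2, which does not hold.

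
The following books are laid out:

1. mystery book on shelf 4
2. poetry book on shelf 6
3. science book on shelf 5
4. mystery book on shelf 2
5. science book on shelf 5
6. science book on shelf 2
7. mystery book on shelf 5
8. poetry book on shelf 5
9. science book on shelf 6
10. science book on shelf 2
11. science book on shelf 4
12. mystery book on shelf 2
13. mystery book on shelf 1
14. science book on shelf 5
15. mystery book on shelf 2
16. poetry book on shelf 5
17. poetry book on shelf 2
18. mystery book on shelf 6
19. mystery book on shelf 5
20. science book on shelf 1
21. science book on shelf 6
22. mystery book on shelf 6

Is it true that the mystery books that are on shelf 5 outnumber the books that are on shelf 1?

mystery books on shelf 5: 2.
books on shelf 1: 2.
The claim requires 2 > 2, which does not hold.

False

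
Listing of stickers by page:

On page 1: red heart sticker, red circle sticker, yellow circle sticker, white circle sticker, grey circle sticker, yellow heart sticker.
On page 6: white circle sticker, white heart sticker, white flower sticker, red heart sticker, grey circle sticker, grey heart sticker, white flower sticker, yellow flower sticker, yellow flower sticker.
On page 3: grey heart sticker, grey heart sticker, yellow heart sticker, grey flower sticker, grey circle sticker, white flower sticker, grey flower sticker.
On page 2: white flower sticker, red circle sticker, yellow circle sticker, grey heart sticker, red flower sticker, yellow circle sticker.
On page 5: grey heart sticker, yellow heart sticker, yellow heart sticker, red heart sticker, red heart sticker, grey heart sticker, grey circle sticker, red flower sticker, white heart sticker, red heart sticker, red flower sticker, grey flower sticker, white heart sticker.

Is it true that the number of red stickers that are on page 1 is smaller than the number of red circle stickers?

False

There are 2 red stickers on page 1.
There are 2 red circle stickers.
The claim requires 2 < 2, which does not hold.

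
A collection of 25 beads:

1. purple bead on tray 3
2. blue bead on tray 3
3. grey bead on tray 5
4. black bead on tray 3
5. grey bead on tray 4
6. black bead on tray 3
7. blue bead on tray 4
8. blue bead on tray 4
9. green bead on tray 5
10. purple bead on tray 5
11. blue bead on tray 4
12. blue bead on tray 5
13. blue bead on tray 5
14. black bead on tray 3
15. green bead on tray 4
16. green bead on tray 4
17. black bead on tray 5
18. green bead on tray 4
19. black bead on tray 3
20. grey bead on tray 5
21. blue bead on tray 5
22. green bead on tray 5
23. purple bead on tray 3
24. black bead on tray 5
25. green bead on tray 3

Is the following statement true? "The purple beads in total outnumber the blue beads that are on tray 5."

|purple beads| = 3.
|blue beads on tray 5| = 3.
The claim requires 3 > 3, which does not hold.

False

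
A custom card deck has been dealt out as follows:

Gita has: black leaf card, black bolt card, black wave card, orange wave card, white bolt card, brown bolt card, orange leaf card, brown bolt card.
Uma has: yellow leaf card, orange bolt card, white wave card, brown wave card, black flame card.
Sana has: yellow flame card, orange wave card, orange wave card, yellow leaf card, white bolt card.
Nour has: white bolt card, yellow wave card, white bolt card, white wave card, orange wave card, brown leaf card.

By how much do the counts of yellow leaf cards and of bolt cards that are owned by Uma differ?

yellow leaf cards: 2. bolt cards owned by Uma: 1.
|2 − 1| = 2 − 1 = 1.

1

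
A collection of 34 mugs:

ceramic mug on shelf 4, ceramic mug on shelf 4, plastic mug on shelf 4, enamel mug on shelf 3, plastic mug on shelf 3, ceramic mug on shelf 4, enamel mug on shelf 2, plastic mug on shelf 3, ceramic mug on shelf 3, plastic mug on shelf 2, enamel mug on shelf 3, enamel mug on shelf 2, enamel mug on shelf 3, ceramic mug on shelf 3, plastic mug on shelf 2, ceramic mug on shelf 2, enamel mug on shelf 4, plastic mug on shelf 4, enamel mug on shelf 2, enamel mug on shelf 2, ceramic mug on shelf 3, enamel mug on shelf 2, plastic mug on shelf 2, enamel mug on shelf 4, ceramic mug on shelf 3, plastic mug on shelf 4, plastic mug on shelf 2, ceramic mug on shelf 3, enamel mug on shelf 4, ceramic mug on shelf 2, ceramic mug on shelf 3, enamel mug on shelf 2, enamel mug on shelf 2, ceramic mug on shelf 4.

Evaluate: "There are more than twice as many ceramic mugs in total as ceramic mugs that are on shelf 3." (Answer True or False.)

False

ceramic mugs: 12.
ceramic mugs on shelf 3: 6.
The claim requires 12 > 2 × 6 = 12, which does not hold.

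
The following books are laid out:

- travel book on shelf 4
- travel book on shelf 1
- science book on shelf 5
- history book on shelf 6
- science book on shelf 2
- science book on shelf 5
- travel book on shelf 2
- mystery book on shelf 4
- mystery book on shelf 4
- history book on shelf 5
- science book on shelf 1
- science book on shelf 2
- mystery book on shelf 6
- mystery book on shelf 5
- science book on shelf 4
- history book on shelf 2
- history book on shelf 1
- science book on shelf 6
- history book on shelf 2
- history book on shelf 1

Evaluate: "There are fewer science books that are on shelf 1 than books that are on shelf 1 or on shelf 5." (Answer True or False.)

True

science books on shelf 1: 1.
books on shelf 1 or on shelf 5: 8.
The claim requires 1 < 8, which holds.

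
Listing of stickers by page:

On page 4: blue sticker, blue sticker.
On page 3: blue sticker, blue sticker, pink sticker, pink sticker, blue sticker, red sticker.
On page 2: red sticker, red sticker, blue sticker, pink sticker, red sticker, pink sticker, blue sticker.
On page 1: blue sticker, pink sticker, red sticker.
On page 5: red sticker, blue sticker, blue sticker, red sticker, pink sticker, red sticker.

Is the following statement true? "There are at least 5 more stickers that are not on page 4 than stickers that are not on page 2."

True

|stickers that are not on page 4| = 22.
|stickers that are not on page 2| = 17.
The claim requires 22 − 17 = 5 ≥ 5, which holds.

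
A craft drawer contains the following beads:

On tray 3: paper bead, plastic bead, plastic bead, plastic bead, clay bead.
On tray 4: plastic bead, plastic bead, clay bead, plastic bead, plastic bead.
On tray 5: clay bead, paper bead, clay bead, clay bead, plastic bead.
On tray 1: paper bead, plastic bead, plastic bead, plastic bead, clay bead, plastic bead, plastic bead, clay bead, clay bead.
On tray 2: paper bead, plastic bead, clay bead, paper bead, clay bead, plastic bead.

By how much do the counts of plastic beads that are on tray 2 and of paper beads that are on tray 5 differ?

1

plastic beads on tray 2: 2. paper beads on tray 5: 1.
|2 − 1| = 2 − 1 = 1.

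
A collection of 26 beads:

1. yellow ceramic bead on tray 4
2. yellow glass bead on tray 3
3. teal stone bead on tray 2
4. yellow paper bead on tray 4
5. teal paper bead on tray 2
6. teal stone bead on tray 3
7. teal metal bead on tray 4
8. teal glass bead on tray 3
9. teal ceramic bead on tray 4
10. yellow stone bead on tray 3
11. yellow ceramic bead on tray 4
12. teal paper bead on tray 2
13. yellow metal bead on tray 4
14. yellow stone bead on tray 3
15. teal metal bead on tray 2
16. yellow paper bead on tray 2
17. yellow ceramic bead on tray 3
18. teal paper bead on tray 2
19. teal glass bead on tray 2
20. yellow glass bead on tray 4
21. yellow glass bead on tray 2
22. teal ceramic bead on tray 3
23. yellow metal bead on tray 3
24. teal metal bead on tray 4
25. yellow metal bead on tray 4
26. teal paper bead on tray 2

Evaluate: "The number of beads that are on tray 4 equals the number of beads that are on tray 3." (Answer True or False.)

False

|beads on tray 4| = 9.
|beads on tray 3| = 8.
The claim requires 9 = 8, which does not hold.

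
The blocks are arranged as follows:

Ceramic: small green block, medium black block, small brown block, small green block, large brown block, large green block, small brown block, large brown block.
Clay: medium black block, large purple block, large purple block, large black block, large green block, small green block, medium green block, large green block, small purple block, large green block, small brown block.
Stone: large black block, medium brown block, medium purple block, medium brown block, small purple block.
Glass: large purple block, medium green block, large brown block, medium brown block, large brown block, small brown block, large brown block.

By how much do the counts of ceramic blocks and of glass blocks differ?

ceramic blocks: 8. glass blocks: 7.
|8 − 7| = 8 − 7 = 1.

1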